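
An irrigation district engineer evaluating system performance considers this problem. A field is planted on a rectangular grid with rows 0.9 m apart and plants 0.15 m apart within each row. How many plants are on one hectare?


D = 10000 / (row_sp * plant_sp)
  = 10000 / (0.9 * 0.15)
  = 10000 / 0.1350
  = 74074.07 plants/ha


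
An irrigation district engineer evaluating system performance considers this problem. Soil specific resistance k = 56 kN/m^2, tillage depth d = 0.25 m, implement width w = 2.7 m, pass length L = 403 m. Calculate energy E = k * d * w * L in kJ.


E = k * d * w * L
  = 56 * 0.25 * 2.7 * 403
  = 15233.40 kJ


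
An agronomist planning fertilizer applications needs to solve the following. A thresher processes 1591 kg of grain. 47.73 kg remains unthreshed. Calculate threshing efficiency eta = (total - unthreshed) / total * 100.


eta = (total - unthreshed) / total * 100
    = (1591 - 47.73) / 1591 * 100
    = 1543.27 / 1591 * 100
    = 97%


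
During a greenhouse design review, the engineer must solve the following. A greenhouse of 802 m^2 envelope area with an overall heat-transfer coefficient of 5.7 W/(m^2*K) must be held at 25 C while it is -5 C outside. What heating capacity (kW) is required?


dT = 25 - (-5) = 30 K
Q = U * A * dT
  = 5.7 * 802 * 30
  = 137142 W = 137.14 kW


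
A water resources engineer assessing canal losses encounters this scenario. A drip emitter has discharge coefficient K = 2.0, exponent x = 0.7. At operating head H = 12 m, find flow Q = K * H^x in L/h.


Q = K * H^x
  = 2.0 * 12^0.7
  = 2.0 * 5.6941
  = 11.39 L/h


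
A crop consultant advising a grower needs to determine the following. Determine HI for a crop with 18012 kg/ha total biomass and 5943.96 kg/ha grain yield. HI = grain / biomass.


HI = grain_yield / biomass
   = 5943.96 / 18012
   = 0.33


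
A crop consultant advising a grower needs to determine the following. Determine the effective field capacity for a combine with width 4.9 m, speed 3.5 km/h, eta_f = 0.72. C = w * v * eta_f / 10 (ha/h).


C = w * v * eta_f / 10
  = 4.9 * 3.5 * 0.72 / 10
  = 12.35 / 10
  = 1.23 ha/h


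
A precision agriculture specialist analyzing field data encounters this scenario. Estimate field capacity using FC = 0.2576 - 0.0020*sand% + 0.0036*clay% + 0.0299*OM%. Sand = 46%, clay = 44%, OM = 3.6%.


FC = 0.2576 - 0.0020*46 + 0.0036*44 + 0.0299*3.6
   = 0.2576 - 0.0920 + 0.1584 + 0.1076
   = 0.4316


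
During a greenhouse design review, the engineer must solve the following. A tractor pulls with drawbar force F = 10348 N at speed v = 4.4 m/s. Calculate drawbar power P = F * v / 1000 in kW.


P = F * v / 1000
  = 10348 * 4.4 / 1000
  = 45531.20 / 1000
  = 45.53 kW


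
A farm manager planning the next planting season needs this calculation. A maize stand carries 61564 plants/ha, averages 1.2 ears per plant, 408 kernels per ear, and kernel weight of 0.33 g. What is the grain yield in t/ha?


Y = density * ears * kernels * kw
  = 61564 * 1.2 * 408 * 0.33 g/ha
  = 9946772.35 g/ha
  = 9946.77 kg/ha = 9.95 t/ha


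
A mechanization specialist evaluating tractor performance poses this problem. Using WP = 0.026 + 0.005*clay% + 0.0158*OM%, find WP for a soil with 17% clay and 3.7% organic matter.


WP = 0.026 + 0.005*17 + 0.0158*3.7
   = 0.026 + 0.0850 + 0.0585
   = 0.1695


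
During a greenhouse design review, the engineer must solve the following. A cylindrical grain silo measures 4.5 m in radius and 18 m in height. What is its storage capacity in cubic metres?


V = pi * r^2 * h
  = pi * 4.5^2 * 18
  = pi * 20.25 * 18
  = 1145.11 m^3


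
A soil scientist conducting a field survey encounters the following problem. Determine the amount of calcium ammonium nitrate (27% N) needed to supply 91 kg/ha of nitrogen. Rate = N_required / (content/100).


Rate = N_required / (N_content / 100)
     = 91 / (27 / 100)
     = 91 / 0.27
     = 337.04 kg/ha


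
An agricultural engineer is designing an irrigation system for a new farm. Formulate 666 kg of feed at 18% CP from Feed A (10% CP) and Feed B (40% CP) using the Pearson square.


parts_A = CP_b - target = 40 - 18 = 22
parts_B = target - CP_a = 18 - 10 = 8
total_parts = 22 + 8 = 30
Feed A = 666 * 22 / 30 = 488.40 kg
Feed B = 666 * 8 / 30 = 177.60 kg

488.40 kg


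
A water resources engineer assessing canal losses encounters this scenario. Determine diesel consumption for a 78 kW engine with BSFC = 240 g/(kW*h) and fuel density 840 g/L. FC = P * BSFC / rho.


FC = P * BSFC / rho_fuel
   = 78 * 240 / 840
   = 18720 / 840
   = 22.29 L/h


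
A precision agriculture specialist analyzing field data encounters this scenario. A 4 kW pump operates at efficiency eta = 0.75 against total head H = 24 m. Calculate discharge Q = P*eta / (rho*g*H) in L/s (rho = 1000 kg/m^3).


Q = (P * 1000 * eta) / (rho * g * H)
  = (4 * 1000 * 0.75) / (1000 * 9.81 * 24)
  = 3000 / 235440
  = 0.01274 m^3/s = 12.74 L/s


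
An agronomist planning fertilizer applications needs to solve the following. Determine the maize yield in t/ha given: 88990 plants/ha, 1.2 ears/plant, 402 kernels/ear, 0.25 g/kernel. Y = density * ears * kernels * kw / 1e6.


Y = density * ears * kernels * kw
  = 88990 * 1.2 * 402 * 0.25 g/ha
  = 10732194 g/ha
  = 10732.19 kg/ha = 10.73 t/ha


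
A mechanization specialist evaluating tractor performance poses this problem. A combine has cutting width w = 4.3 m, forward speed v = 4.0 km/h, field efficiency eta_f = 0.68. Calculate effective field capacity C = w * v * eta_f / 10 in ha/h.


C = w * v * eta_f / 10
  = 4.3 * 4.0 * 0.68 / 10
  = 11.70 / 10
  = 1.17 ha/h


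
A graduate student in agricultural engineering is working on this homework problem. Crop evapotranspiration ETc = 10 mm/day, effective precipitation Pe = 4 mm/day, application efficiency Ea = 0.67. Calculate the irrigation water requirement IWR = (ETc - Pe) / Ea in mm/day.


IWR = (ETc - Pe) / Ea
    = (10 - 4) / 0.67
    = 6 / 0.67
    = 8.96 mm/day


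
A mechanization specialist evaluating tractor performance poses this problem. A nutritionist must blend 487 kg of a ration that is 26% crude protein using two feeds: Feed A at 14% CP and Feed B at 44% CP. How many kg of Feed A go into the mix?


parts_A = CP_b - target = 44 - 26 = 18
parts_B = target - CP_a = 26 - 14 = 12
total_parts = 18 + 12 = 30
Feed A = 487 * 18 / 30 = 292.20 kg
Feed B = 487 * 12 / 30 = 194.80 kg

292.20 kg


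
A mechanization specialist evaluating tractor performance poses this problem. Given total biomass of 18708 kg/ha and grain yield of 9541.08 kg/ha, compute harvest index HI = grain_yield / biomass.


HI = grain_yield / biomass
   = 9541.08 / 18708
   = 0.51


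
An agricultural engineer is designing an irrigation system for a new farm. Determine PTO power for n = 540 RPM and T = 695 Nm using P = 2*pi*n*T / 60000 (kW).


P = 2*pi*n*T / 60000
  = 2*pi * 540 * 695 / 60000
  = 2358079.45 / 60000
  = 39.30 kW


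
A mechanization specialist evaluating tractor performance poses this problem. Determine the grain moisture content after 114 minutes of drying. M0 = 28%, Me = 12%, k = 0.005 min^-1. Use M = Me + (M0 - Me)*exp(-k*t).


M = Me + (M0 - Me) * e^(-k*t)
  = 12 + (28 - 12) * e^(-0.005*114)
  = 12 + 16 * e^(-0.570)
  = 12 + 16 * 0.56553
  = 12 + 9.0484
  = 21.05%


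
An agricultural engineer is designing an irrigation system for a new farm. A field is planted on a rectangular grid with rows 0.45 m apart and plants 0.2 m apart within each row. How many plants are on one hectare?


D = 10000 / (row_sp * plant_sp)
  = 10000 / (0.45 * 0.2)
  = 10000 / 0.0900
  = 111111.11 plants/ha


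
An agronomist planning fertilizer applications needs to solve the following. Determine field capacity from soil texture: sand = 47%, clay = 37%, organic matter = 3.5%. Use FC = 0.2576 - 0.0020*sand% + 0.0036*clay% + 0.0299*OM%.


FC = 0.2576 - 0.0020*47 + 0.0036*37 + 0.0299*3.5
   = 0.2576 - 0.0940 + 0.1332 + 0.1047
   = 0.4015


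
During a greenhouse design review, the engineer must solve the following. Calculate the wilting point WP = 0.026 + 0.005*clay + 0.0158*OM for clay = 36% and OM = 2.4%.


WP = 0.026 + 0.005*36 + 0.0158*2.4
   = 0.026 + 0.1800 + 0.0379
   = 0.2439


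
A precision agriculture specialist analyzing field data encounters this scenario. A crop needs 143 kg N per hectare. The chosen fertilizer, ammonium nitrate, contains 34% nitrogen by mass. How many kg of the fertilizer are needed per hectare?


Rate = N_required / (N_content / 100)
     = 143 / (34 / 100)
     = 143 / 0.34
     = 420.59 kg/ha


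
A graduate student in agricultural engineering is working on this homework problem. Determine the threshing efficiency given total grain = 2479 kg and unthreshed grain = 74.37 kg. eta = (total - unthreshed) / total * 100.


eta = (total - unthreshed) / total * 100
    = (2479 - 74.37) / 2479 * 100
    = 2404.63 / 2479 * 100
    = 97%


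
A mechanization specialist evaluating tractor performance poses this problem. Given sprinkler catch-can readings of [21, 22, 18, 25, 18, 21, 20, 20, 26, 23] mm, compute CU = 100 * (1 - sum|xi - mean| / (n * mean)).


xbar = 214 / 10 = 21.400
sum|xi - xbar| = 20.800
CU = 100 * (1 - 20.800 / (10 * 21.400))
   = 100 * (1 - 0.0972)
   = 90.28%


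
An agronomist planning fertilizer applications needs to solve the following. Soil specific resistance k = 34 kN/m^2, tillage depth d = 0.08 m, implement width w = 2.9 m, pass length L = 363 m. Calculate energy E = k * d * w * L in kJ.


E = k * d * w * L
  = 34 * 0.08 * 2.9 * 363
  = 2863.34 kJ


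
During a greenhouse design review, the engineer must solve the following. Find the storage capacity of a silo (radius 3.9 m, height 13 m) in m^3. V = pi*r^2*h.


V = pi * r^2 * h
  = pi * 3.9^2 * 13
  = pi * 15.21 * 13
  = 621.19 m^3


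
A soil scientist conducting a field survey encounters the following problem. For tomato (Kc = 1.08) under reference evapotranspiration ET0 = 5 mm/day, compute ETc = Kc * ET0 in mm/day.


ETc = Kc * ET0
    = 1.08 * 5
    = 5.40 mm/day


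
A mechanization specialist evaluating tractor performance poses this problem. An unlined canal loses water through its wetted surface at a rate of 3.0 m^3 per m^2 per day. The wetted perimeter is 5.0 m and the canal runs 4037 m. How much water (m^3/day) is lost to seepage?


S = C * P * L
  = 3.0 * 5.0 * 4037
  = 60555 m^3/day


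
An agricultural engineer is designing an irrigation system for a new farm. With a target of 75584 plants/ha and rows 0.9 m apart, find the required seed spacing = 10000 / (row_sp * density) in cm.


spacing = 10000 / (row_sp * density)
        = 10000 / (0.9 * 75584)
        = 10000 / 68025.60
        = 0.14700 m = 14.70 cm


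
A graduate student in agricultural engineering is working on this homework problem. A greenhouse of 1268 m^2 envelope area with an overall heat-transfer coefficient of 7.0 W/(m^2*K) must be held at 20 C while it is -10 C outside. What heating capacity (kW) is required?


dT = 20 - (-10) = 30 K
Q = U * A * dT
  = 7.0 * 1268 * 30
  = 266280 W = 266.28 kW


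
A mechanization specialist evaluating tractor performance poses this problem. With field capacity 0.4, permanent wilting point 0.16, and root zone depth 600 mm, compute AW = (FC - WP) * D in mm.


AW = (FC - WP) * D
   = (0.4 - 0.16) * 600
   = 0.24 * 600
   = 144 mm


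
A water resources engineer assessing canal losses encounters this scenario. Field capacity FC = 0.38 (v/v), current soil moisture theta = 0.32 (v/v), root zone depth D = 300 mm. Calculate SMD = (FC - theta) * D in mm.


SMD = (FC - theta) * D
    = (0.38 - 0.32) * 300
    = 0.060 * 300
    = 18 mm


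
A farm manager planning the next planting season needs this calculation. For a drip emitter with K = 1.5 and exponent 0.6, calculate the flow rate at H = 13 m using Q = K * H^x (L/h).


Q = K * H^x
  = 1.5 * 13^0.6
  = 1.5 * 4.6598
  = 6.99 L/h


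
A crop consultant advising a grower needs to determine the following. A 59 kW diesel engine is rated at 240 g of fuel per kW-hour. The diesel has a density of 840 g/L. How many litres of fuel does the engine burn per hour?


FC = P * BSFC / rho_fuel
   = 59 * 240 / 840
   = 14160 / 840
   = 16.86 L/h


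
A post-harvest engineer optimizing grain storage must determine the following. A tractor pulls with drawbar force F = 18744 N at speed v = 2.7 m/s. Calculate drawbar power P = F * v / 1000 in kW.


P = F * v / 1000
  = 18744 * 2.7 / 1000
  = 50608.80 / 1000
  = 50.61 kW


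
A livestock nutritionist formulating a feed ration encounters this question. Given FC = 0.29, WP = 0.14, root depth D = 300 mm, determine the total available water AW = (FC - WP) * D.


AW = (FC - WP) * D
   = (0.29 - 0.14) * 300
   = 0.15 * 300
   = 45 mm


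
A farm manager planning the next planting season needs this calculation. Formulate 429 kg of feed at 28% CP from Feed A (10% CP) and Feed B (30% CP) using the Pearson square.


parts_A = CP_b - target = 30 - 28 = 2
parts_B = target - CP_a = 28 - 10 = 18
total_parts = 2 + 18 = 20
Feed A = 429 * 2 / 20 = 42.90 kg
Feed B = 429 * 18 / 20 = 386.10 kg

42.90 kg


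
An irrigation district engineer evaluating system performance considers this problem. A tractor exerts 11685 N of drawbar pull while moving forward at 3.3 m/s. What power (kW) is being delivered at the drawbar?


P = F * v / 1000
  = 11685 * 3.3 / 1000
  = 38560.50 / 1000
  = 38.56 kW


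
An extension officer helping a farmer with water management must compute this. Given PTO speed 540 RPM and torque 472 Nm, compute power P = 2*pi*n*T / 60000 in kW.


P = 2*pi*n*T / 60000
  = 2*pi * 540 * 472 / 60000
  = 1601458.27 / 60000
  = 26.69 kW


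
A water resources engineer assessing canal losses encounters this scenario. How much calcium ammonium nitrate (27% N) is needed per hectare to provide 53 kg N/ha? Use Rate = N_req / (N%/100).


Rate = N_required / (N_content / 100)
     = 53 / (27 / 100)
     = 53 / 0.27
     = 196.30 kg/ha


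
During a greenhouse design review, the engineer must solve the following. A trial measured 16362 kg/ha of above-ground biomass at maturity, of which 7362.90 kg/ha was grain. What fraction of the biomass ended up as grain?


HI = grain_yield / biomass
   = 7362.90 / 16362
   = 0.45


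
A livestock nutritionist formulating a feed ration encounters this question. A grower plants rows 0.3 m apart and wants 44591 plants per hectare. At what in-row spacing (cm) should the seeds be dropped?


spacing = 10000 / (row_sp * density)
        = 10000 / (0.3 * 44591)
        = 10000 / 13377.30
        = 0.74754 m = 74.75 cm


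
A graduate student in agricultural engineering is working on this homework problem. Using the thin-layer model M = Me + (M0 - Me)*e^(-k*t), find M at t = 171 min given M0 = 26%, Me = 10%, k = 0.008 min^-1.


M = Me + (M0 - Me) * e^(-k*t)
  = 10 + (26 - 10) * e^(-0.008*171)
  = 10 + 16 * e^(-1.368)
  = 10 + 16 * 0.25462
  = 10 + 4.0739
  = 14.07%


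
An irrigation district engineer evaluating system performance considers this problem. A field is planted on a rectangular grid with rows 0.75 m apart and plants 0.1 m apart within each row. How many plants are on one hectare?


D = 10000 / (row_sp * plant_sp)
  = 10000 / (0.75 * 0.1)
  = 10000 / 0.0750
  = 133333.33 plants/ha


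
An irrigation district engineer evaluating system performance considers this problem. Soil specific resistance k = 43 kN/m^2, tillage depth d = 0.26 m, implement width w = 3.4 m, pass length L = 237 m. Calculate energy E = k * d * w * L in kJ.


E = k * d * w * L
  = 43 * 0.26 * 3.4 * 237
  = 9008.84 kJ


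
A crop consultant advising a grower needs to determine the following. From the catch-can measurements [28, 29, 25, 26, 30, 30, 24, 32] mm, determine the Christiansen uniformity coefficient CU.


xbar = 224 / 8 = 28
sum|xi - xbar| = 18
CU = 100 * (1 - 18 / (8 * 28))
   = 100 * (1 - 0.0804)
   = 91.96%


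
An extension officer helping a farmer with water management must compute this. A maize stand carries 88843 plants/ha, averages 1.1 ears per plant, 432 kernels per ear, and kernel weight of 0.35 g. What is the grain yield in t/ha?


Y = density * ears * kernels * kw
  = 88843 * 1.1 * 432 * 0.35 g/ha
  = 14776367.76 g/ha
  = 14776.37 kg/ha = 14.78 t/ha


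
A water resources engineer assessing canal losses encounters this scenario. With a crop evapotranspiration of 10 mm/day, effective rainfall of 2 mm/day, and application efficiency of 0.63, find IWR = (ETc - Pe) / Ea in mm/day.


IWR = (ETc - Pe) / Ea
    = (10 - 2) / 0.63
    = 8 / 0.63
    = 12.70 mm/day


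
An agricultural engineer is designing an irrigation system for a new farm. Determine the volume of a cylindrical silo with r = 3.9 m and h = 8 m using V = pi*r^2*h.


V = pi * r^2 * h
  = pi * 3.9^2 * 8
  = pi * 15.21 * 8
  = 382.27 m^3


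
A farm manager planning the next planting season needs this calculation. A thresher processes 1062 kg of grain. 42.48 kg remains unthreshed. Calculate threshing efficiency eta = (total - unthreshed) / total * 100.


eta = (total - unthreshed) / total * 100
    = (1062 - 42.48) / 1062 * 100
    = 1019.52 / 1062 * 100
    = 96%


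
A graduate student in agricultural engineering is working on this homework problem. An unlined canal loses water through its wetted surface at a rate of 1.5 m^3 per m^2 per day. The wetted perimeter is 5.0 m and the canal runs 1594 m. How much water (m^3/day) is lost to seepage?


S = C * P * L
  = 1.5 * 5.0 * 1594
  = 11955 m^3/day


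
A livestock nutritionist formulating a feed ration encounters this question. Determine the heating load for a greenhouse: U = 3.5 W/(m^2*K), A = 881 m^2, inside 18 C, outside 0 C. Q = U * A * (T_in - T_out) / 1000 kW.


dT = 18 - (0) = 18 K
Q = U * A * dT
  = 3.5 * 881 * 18
  = 55503 W = 55.50 kW


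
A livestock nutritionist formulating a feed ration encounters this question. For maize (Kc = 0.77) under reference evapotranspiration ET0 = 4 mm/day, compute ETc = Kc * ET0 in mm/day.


ETc = Kc * ET0
    = 0.77 * 4
    = 3.08 mm/day


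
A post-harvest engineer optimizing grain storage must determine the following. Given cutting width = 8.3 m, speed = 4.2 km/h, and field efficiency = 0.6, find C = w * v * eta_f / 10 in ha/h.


C = w * v * eta_f / 10
  = 8.3 * 4.2 * 0.6 / 10
  = 20.92 / 10
  = 2.09 ha/h


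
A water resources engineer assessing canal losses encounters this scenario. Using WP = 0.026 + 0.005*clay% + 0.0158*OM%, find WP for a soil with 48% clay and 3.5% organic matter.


WP = 0.026 + 0.005*48 + 0.0158*3.5
   = 0.026 + 0.2400 + 0.0553
   = 0.3213


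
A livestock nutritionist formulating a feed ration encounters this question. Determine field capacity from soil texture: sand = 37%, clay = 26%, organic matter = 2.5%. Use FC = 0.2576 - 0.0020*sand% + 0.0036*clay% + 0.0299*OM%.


FC = 0.2576 - 0.0020*37 + 0.0036*26 + 0.0299*2.5
   = 0.2576 - 0.0740 + 0.0936 + 0.0748
   = 0.3520


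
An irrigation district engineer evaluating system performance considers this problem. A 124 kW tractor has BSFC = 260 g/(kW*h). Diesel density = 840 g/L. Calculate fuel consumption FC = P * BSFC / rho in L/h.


FC = P * BSFC / rho_fuel
   = 124 * 260 / 840
   = 32240 / 840
   = 38.38 L/h


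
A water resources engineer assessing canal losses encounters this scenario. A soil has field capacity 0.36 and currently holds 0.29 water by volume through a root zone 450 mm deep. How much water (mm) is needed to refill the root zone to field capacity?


SMD = (FC - theta) * D
    = (0.36 - 0.29) * 450
    = 0.070 * 450
    = 31.50 mm


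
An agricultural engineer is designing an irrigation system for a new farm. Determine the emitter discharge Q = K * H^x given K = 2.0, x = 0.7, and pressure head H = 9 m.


Q = K * H^x
  = 2.0 * 9^0.7
  = 2.0 * 4.6555
  = 9.31 L/h


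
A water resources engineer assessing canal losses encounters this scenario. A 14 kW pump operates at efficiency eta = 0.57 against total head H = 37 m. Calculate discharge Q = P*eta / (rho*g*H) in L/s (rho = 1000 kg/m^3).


Q = (P * 1000 * eta) / (rho * g * H)
  = (14 * 1000 * 0.57) / (1000 * 9.81 * 37)
  = 7980 / 362970
  = 0.02199 m^3/s = 21.99 L/s


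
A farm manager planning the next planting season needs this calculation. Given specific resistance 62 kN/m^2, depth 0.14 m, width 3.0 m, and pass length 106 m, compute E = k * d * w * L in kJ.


E = k * d * w * L
  = 62 * 0.14 * 3.0 * 106
  = 2760.24 kJ


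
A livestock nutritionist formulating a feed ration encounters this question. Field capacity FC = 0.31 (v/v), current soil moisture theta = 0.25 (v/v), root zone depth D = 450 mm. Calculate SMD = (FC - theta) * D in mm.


SMD = (FC - theta) * D
    = (0.31 - 0.25) * 450
    = 0.060 * 450
    = 27 mm


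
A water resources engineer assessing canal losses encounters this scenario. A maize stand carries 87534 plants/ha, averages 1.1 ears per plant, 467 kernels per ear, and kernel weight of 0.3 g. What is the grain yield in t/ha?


Y = density * ears * kernels * kw
  = 87534 * 1.1 * 467 * 0.3 g/ha
  = 13489864.74 g/ha
  = 13489.86 kg/ha = 13.49 t/ha


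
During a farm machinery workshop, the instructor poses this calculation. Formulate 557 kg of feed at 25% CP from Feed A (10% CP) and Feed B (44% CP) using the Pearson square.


parts_A = CP_b - target = 44 - 25 = 19
parts_B = target - CP_a = 25 - 10 = 15
total_parts = 19 + 15 = 34
Feed A = 557 * 19 / 34 = 311.26 kg
Feed B = 557 * 15 / 34 = 245.74 kg

311.26 kg


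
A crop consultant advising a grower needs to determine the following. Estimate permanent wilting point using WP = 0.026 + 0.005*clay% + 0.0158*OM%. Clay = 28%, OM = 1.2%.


WP = 0.026 + 0.005*28 + 0.0158*1.2
   = 0.026 + 0.1400 + 0.0190
   = 0.1850


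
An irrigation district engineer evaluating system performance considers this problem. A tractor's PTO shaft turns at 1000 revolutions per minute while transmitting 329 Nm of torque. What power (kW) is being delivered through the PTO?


P = 2*pi*n*T / 60000
  = 2*pi * 1000 * 329 / 60000
  = 2067167.97 / 60000
  = 34.45 kW


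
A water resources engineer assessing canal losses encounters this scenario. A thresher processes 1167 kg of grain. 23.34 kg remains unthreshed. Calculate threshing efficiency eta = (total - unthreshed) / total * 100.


eta = (total - unthreshed) / total * 100
    = (1167 - 23.34) / 1167 * 100
    = 1143.66 / 1167 * 100
    = 98%


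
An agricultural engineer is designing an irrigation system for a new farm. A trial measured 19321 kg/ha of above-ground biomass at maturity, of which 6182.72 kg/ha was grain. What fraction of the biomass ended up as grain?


HI = grain_yield / biomass
   = 6182.72 / 19321
   = 0.32


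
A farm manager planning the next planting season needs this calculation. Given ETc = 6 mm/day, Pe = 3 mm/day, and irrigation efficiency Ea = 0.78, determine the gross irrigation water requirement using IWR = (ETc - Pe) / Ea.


IWR = (ETc - Pe) / Ea
    = (6 - 3) / 0.78
    = 3 / 0.78
    = 3.85 mm/day


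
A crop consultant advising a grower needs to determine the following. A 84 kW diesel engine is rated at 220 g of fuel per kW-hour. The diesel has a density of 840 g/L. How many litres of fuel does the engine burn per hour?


FC = P * BSFC / rho_fuel
   = 84 * 220 / 840
   = 18480 / 840
   = 22 L/h


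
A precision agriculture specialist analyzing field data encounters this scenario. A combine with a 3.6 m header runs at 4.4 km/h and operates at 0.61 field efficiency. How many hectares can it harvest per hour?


C = w * v * eta_f / 10
  = 3.6 * 4.4 * 0.61 / 10
  = 9.66 / 10
  = 0.97 ha/h


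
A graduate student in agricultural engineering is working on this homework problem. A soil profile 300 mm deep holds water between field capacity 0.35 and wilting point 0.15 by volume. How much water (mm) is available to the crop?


AW = (FC - WP) * D
   = (0.35 - 0.15) * 300
   = 0.20 * 300
   = 60 mm


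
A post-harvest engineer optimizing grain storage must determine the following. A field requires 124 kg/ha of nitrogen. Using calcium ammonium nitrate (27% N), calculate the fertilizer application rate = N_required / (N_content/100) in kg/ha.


Rate = N_required / (N_content / 100)
     = 124 / (27 / 100)
     = 124 / 0.27
     = 459.26 kg/ha


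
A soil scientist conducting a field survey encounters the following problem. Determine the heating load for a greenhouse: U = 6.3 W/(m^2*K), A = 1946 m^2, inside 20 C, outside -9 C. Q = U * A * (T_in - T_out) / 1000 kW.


dT = 20 - (-9) = 29 K
Q = U * A * dT
  = 6.3 * 1946 * 29
  = 355534.20 W = 355.53 kW


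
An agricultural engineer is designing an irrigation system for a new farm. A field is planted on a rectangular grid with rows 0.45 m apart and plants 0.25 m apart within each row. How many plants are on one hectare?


D = 10000 / (row_sp * plant_sp)
  = 10000 / (0.45 * 0.25)
  = 10000 / 0.1125
  = 88888.89 plants/ha


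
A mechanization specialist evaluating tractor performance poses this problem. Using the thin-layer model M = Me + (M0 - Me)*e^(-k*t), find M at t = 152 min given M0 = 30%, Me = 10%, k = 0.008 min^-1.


M = Me + (M0 - Me) * e^(-k*t)
  = 10 + (30 - 10) * e^(-0.008*152)
  = 10 + 20 * e^(-1.216)
  = 10 + 20 * 0.29641
  = 10 + 5.9283
  = 15.93%


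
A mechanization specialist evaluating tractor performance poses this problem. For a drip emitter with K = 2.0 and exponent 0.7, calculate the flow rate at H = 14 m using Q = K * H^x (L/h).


Q = K * H^x
  = 2.0 * 14^0.7
  = 2.0 * 6.3429
  = 12.69 L/h


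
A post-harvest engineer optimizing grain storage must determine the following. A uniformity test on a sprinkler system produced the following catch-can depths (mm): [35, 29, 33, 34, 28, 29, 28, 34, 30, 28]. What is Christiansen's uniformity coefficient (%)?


xbar = 308 / 10 = 30.800
sum|xi - xbar| = 25.600
CU = 100 * (1 - 25.600 / (10 * 30.800))
   = 100 * (1 - 0.0831)
   = 91.69%


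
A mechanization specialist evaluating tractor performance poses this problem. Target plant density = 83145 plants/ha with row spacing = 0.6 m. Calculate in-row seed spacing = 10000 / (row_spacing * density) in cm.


spacing = 10000 / (row_sp * density)
        = 10000 / (0.6 * 83145)
        = 10000 / 49887
        = 0.20045 m = 20.05 cm


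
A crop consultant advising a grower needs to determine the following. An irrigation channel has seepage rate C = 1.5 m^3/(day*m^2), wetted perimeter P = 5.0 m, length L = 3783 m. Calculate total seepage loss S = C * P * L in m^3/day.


S = C * P * L
  = 1.5 * 5.0 * 3783
  = 28372.50 m^3/day


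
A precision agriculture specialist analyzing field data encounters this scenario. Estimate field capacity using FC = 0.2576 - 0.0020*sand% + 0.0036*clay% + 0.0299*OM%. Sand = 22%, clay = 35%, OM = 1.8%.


FC = 0.2576 - 0.0020*22 + 0.0036*35 + 0.0299*1.8
   = 0.2576 - 0.0440 + 0.1260 + 0.0538
   = 0.3934


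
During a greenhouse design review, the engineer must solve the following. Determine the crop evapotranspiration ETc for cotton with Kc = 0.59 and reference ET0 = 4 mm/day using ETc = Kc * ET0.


ETc = Kc * ET0
    = 0.59 * 4
    = 2.36 mm/day


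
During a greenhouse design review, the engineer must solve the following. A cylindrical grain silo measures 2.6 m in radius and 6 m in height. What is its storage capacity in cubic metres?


V = pi * r^2 * h
  = pi * 2.6^2 * 6
  = pi * 6.76 * 6
  = 127.42 m^3


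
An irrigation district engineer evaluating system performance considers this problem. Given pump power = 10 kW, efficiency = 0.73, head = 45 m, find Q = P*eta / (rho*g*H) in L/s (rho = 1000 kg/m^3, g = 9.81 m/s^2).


Q = (P * 1000 * eta) / (rho * g * H)
  = (10 * 1000 * 0.73) / (1000 * 9.81 * 45)
  = 7300 / 441450
  = 0.01654 m^3/s = 16.54 L/s


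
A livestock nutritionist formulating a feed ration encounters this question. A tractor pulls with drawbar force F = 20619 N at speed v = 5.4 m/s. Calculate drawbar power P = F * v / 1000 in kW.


P = F * v / 1000
  = 20619 * 5.4 / 1000
  = 111342.60 / 1000
  = 111.34 kW


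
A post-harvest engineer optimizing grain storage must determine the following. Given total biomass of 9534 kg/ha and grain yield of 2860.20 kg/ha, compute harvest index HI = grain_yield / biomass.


HI = grain_yield / biomass
   = 2860.20 / 9534
   = 0.30


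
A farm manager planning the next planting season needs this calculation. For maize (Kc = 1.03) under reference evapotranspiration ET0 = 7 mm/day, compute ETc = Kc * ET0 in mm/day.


ETc = Kc * ET0
    = 1.03 * 7
    = 7.21 mm/day


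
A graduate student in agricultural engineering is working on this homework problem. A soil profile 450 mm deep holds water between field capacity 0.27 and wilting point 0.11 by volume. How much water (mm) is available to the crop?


AW = (FC - WP) * D
   = (0.27 - 0.11) * 450
   = 0.16 * 450
   = 72 mm


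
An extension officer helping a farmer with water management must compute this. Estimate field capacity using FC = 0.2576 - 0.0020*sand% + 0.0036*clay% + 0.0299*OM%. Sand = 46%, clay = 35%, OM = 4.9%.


FC = 0.2576 - 0.0020*46 + 0.0036*35 + 0.0299*4.9
   = 0.2576 - 0.0920 + 0.1260 + 0.1465
   = 0.4381


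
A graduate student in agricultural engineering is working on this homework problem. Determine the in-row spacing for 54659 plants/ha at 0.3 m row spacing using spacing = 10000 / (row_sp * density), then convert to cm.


spacing = 10000 / (row_sp * density)
        = 10000 / (0.3 * 54659)
        = 10000 / 16397.70
        = 0.60984 m = 60.98 cm


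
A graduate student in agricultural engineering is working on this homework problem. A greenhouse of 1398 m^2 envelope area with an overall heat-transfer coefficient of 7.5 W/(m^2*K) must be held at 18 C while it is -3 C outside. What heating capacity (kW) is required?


dT = 18 - (-3) = 21 K
Q = U * A * dT
  = 7.5 * 1398 * 21
  = 220185 W = 220.19 kW


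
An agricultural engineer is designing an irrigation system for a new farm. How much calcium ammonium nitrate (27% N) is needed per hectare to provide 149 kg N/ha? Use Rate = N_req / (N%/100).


Rate = N_required / (N_content / 100)
     = 149 / (27 / 100)
     = 149 / 0.27
     = 551.85 kg/ha


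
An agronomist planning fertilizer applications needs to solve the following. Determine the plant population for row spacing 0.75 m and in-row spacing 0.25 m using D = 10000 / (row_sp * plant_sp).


D = 10000 / (row_sp * plant_sp)
  = 10000 / (0.75 * 0.25)
  = 10000 / 0.1875
  = 53333.33 plants/ha


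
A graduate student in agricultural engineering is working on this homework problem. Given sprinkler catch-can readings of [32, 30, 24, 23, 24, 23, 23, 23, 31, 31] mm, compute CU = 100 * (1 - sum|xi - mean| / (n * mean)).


xbar = 264 / 10 = 26.400
sum|xi - xbar| = 36.800
CU = 100 * (1 - 36.800 / (10 * 26.400))
   = 100 * (1 - 0.1394)
   = 86.06%


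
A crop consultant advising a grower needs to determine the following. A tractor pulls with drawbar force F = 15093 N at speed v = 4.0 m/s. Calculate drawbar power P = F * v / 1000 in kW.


P = F * v / 1000
  = 15093 * 4.0 / 1000
  = 60372 / 1000
  = 60.37 kW


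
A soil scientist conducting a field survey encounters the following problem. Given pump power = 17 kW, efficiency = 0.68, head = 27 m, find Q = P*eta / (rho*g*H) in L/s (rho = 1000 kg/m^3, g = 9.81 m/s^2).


Q = (P * 1000 * eta) / (rho * g * H)
  = (17 * 1000 * 0.68) / (1000 * 9.81 * 27)
  = 11560 / 264870
  = 0.04364 m^3/s = 43.64 L/s


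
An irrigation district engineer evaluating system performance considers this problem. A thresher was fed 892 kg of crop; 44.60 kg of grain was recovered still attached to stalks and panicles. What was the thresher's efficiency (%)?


eta = (total - unthreshed) / total * 100
    = (892 - 44.60) / 892 * 100
    = 847.40 / 892 * 100
    = 95%


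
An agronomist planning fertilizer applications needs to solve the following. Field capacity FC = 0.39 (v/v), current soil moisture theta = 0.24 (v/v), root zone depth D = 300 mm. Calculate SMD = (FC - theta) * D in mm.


SMD = (FC - theta) * D
    = (0.39 - 0.24) * 300
    = 0.150 * 300
    = 45 mm


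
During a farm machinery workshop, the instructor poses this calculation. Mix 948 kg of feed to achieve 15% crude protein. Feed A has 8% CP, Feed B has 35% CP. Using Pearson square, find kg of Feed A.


parts_A = CP_b - target = 35 - 15 = 20
parts_B = target - CP_a = 15 - 8 = 7
total_parts = 20 + 7 = 27
Feed A = 948 * 20 / 27 = 702.22 kg
Feed B = 948 * 7 / 27 = 245.78 kg

702.22 kg


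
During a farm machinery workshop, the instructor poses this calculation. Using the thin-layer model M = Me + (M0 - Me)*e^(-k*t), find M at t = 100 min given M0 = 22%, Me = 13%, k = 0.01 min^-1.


M = Me + (M0 - Me) * e^(-k*t)
  = 13 + (22 - 13) * e^(-0.01*100)
  = 13 + 9 * e^(-1)
  = 13 + 9 * 0.36788
  = 13 + 3.3109
  = 16.31%


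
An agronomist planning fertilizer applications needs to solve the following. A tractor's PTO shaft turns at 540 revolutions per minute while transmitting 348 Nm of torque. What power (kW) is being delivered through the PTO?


P = 2*pi*n*T / 60000
  = 2*pi * 540 * 348 / 60000
  = 1180736.18 / 60000
  = 19.68 kW


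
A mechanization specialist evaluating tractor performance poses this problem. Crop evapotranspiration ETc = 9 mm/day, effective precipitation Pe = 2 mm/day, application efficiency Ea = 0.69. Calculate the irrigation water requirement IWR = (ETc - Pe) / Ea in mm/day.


IWR = (ETc - Pe) / Ea
    = (9 - 2) / 0.69
    = 7 / 0.69
    = 10.14 mm/day


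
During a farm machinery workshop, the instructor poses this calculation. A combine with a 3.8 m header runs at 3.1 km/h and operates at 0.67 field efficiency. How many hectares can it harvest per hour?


C = w * v * eta_f / 10
  = 3.8 * 3.1 * 0.67 / 10
  = 7.89 / 10
  = 0.79 ha/h


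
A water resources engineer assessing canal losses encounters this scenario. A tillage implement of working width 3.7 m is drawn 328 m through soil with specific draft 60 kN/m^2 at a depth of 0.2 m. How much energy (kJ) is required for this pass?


E = k * d * w * L
  = 60 * 0.2 * 3.7 * 328
  = 14563.20 kJ


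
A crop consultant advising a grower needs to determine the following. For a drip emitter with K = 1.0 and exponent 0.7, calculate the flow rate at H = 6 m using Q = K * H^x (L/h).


Q = K * H^x
  = 1.0 * 6^0.7
  = 1.0 * 3.5051
  = 3.51 L/h


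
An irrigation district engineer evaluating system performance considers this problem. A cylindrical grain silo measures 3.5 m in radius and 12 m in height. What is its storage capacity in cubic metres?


V = pi * r^2 * h
  = pi * 3.5^2 * 12
  = pi * 12.25 * 12
  = 461.81 m^3


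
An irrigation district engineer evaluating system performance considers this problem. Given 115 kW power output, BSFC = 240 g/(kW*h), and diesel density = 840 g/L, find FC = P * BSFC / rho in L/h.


FC = P * BSFC / rho_fuel
   = 115 * 240 / 840
   = 27600 / 840
   = 32.86 L/h


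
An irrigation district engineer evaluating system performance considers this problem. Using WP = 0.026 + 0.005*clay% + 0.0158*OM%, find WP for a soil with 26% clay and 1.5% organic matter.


WP = 0.026 + 0.005*26 + 0.0158*1.5
   = 0.026 + 0.1300 + 0.0237
   = 0.1797


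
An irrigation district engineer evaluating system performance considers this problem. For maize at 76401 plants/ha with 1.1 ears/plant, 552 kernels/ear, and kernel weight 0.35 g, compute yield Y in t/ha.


Y = density * ears * kernels * kw
  = 76401 * 1.1 * 552 * 0.35 g/ha
  = 16236740.52 g/ha
  = 16236.74 kg/ha = 16.24 t/ha


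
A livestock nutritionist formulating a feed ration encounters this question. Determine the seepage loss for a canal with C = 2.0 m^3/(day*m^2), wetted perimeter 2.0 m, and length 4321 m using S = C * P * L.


S = C * P * L
  = 2.0 * 2.0 * 4321
  = 17284 m^3/day


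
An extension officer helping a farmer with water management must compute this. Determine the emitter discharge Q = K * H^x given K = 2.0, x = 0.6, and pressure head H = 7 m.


Q = K * H^x
  = 2.0 * 7^0.6
  = 2.0 * 3.2141
  = 6.43 L/h


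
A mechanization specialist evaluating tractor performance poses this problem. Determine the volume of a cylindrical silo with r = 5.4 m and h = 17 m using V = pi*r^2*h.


V = pi * r^2 * h
  = pi * 5.4^2 * 17
  = pi * 29.16 * 17
  = 1557.35 m^3


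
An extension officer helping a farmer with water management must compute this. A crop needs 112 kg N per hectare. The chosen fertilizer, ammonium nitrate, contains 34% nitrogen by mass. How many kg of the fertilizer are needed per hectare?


Rate = N_required / (N_content / 100)
     = 112 / (34 / 100)
     = 112 / 0.34
     = 329.41 kg/ha


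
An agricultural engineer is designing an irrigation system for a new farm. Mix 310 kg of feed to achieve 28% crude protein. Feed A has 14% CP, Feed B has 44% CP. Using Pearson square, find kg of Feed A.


parts_A = CP_b - target = 44 - 28 = 16
parts_B = target - CP_a = 28 - 14 = 14
total_parts = 16 + 14 = 30
Feed A = 310 * 16 / 30 = 165.33 kg
Feed B = 310 * 14 / 30 = 144.67 kg

165.33 kg


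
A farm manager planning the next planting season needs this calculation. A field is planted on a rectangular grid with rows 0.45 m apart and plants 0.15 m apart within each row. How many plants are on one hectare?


D = 10000 / (row_sp * plant_sp)
  = 10000 / (0.45 * 0.15)
  = 10000 / 0.0675
  = 148148.15 plants/ha


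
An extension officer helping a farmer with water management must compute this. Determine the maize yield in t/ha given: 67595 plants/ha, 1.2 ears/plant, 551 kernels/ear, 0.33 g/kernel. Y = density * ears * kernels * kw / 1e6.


Y = density * ears * kernels * kw
  = 67595 * 1.2 * 551 * 0.33 g/ha
  = 14748958.62 g/ha
  = 14748.96 kg/ha = 14.75 t/ha


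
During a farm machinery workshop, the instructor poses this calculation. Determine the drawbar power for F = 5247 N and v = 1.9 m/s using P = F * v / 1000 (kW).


P = F * v / 1000
  = 5247 * 1.9 / 1000
  = 9969.30 / 1000
  = 9.97 kW


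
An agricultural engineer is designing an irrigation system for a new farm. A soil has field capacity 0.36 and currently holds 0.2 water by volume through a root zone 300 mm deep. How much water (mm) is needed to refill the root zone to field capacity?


SMD = (FC - theta) * D
    = (0.36 - 0.2) * 300
    = 0.160 * 300
    = 48 mm


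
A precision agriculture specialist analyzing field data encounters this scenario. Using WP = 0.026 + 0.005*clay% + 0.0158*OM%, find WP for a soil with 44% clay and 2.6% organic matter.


WP = 0.026 + 0.005*44 + 0.0158*2.6
   = 0.026 + 0.2200 + 0.0411
   = 0.2871


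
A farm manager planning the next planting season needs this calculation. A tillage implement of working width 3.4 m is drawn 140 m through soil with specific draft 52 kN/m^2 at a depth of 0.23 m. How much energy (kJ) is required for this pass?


E = k * d * w * L
  = 52 * 0.23 * 3.4 * 140
  = 5692.96 kJ


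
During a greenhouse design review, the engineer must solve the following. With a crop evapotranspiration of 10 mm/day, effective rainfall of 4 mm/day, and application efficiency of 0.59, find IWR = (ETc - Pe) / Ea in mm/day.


IWR = (ETc - Pe) / Ea
    = (10 - 4) / 0.59
    = 6 / 0.59
    = 10.17 mm/day


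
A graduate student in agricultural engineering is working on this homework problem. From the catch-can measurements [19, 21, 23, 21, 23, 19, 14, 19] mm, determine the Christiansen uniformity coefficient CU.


xbar = 159 / 8 = 19.875
sum|xi - xbar| = 17
CU = 100 * (1 - 17 / (8 * 19.875))
   = 100 * (1 - 0.1069)
   = 89.31%


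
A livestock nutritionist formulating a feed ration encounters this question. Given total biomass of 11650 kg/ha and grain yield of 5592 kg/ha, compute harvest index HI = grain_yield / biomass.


HI = grain_yield / biomass
   = 5592 / 11650
   = 0.48
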